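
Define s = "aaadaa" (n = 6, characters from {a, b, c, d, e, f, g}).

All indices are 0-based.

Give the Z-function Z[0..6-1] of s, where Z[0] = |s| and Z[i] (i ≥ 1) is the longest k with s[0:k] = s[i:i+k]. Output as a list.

Z[0]=6
i=1: fresh scan; Z[1]=2 grow→box=[1,3)
i=2: min(r-i=1, Z[1]=2)=1; Z[2]=1
i=3: fresh scan; Z[3]=0
i=4: fresh scan; Z[4]=2 grow→box=[4,6)
i=5: min(r-i=1, Z[1]=2)=1; Z[5]=1

[6, 2, 1, 0, 2, 1]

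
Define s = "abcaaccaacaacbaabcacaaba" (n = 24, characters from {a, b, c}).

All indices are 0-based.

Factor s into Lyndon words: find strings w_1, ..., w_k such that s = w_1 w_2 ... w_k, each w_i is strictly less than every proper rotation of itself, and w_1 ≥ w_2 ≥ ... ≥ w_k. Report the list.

["abc", "aacc", "aacaacb", "aabcac", "aab", "a"]

emit factor 1: 'abc' (i=0, period=3)
emit factor 2: 'aacc' (i=3, period=4)
emit factor 3: 'aacaacb' (i=7, period=7)
emit factor 4: 'aabcac' (i=14, period=6)
emit factor 5: 'aab' (i=20, period=3)
emit factor 6: 'a' (i=23, period=1)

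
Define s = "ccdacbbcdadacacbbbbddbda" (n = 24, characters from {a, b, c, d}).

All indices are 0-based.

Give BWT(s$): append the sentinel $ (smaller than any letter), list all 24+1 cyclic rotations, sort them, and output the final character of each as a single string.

addcddcbcbbdbaaa$cbbaccdb

rank  rotation                   last
    0  $ccdacbbcdadacacbbbbddbda  a
    1  a$ccdacbbcdadacacbbbbddbd  d
    2  acacbbbbddbda$ccdacbbcdad  d
    3  acbbbbddbda$ccdacbbcdadac  c
    4  acbbcdadacacbbbbddbda$ccd  d
    5  adacacbbbbddbda$ccdacbbcd  d
    6  bbbbddbda$ccdacbbcdadacac  c
    7  bbbddbda$ccdacbbcdadacacb  b
    8  bbcdadacacbbbbddbda$ccdac  c
    9  bbddbda$ccdacbbcdadacacbb  b
   10  bcdadacacbbbbddbda$ccdacb  b
   11  bda$ccdacbbcdadacacbbbbdd  d
   12  bddbda$ccdacbbcdadacacbbb  b
   13  cacbbbbddbda$ccdacbbcdada  a
   14  cbbbbddbda$ccdacbbcdadaca  a
   15  cbbcdadacacbbbbddbda$ccda  a
   16  ccdacbbcdadacacbbbbddbda$  $
   17  cdacbbcdadacacbbbbddbda$c  c
   18  cdadacacbbbbddbda$ccdacbb  b
   19  da$ccdacbbcdadacacbbbbddb  b
   20  dacacbbbbddbda$ccdacbbcda  a
   21  dacbbcdadacacbbbbddbda$cc  c
   22  dadacacbbbbddbda$ccdacbbc  c
   23  dbda$ccdacbbcdadacacbbbbd  d
   24  ddbda$ccdacbbcdadacacbbbb  b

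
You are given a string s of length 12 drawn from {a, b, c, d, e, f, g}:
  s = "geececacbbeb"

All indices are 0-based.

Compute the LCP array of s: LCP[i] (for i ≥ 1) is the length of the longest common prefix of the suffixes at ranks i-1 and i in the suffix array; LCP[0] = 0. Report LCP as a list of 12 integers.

rank→(start, suffix):
  0 → (6, 'acbbeb')
  1 → (11, 'b')
  2 → (8, 'bbeb')
  3 → (9, 'beb')
  4 → (5, 'cacbbeb')
  5 → (7, 'cbbeb')
  6 → (3, 'cecacbbeb')
  7 → (10, 'eb')
  8 → (4, 'ecacbbeb')
  9 → (2, 'ececacbbeb')
  10 → (1, 'eececacbbeb')
  11 → (0, 'geececacbbeb')

SA = [6, 11, 8, 9, 5, 7, 3, 10, 4, 2, 1, 0]
i: (SA[i-1],SA[i]) lcp shared
  1: (6,11) 0 ''
  2: (11,8) 1 'b'
  3: (8,9) 1 'b'
  4: (9,5) 0 ''
  5: (5,7) 1 'c'
  6: (7,3) 1 'c'
  7: (3,10) 0 ''
  8: (10,4) 1 'e'
  9: (4,2) 2 'ec'
  10: (2,1) 1 'e'
  11: (1,0) 0 ''

[0, 0, 1, 1, 0, 1, 1, 0, 1, 2, 1, 0]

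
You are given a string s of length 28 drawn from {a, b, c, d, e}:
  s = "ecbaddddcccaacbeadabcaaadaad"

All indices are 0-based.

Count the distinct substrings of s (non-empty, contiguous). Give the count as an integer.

367

rank | idx | suffix
   0 |  21 | aaadaad
   1 |  11 | aacbeadabcaaadaad
   2 |  25 | aad
   3 |  22 | aadaad
   4 |  18 | abcaaadaad
   5 |  12 | acbeadabcaaadaad
   6 |  26 | ad
   7 |  23 | adaad
   8 |  16 | adabcaaadaad
   9 |   3 | addddcccaacbeadabcaaadaad
  10 |   2 | baddddcccaacbeadabcaaadaad
  11 |  19 | bcaaadaad
  12 |  14 | beadabcaaadaad
  13 |  20 | caaadaad
  14 |  10 | caacbeadabcaaadaad
  15 |   1 | cbaddddcccaacbeadabcaaadaad
  16 |  13 | cbeadabcaaadaad
  17 |   9 | ccaacbeadabcaaadaad
  18 |   8 | cccaacbeadabcaaadaad
  19 |  27 | d
  20 |  24 | daad
  21 |  17 | dabcaaadaad
  22 |   7 | dcccaacbeadabcaaadaad
  23 |   6 | ddcccaacbeadabcaaadaad
  24 |   5 | dddcccaacbeadabcaaadaad
  25 |   4 | ddddcccaacbeadabcaaadaad
  26 |  15 | eadabcaaadaad
  27 |   0 | ecbaddddcccaacbeadabcaaadaad

SA = [21, 11, 25, 22, 18, 12, 26, 23, 16, 3, 2, 19, 14, 20, 10, 1, 13, 9, 8, 27, 24, 17, 7, 6, 5, 4, 15, 0]
[i] adj suffixes → lcp
  [1] 21/11 → 2 ('aa')
  [2] 11/25 → 2 ('aa')
  [3] 25/22 → 3 ('aad')
  [4] 22/18 → 1 ('a')
  [5] 18/12 → 1 ('a')
  [6] 12/26 → 1 ('a')
  [7] 26/23 → 2 ('ad')
  [8] 23/16 → 3 ('ada')
  [9] 16/3 → 2 ('ad')
  [10] 3/2 → 0 ('')
  [11] 2/19 → 1 ('b')
  [12] 19/14 → 1 ('b')
  [13] 14/20 → 0 ('')
  [14] 20/10 → 3 ('caa')
  [15] 10/1 → 1 ('c')
  [16] 1/13 → 2 ('cb')
  [17] 13/9 → 1 ('c')
  [18] 9/8 → 2 ('cc')
  [19] 8/27 → 0 ('')
  [20] 27/24 → 1 ('d')
  [21] 24/17 → 2 ('da')
  [22] 17/7 → 1 ('d')
  [23] 7/6 → 1 ('d')
  [24] 6/5 → 2 ('dd')
  [25] 5/4 → 3 ('ddd')
  [26] 4/15 → 0 ('')
  [27] 15/0 → 1 ('e')

n(n+1)/2 = 28·29/2 = 406
Σ LCP = 0 + 2 + 2 + 3 + 1 + 1 + 1 + 2 + 3 + 2 + 0 + 1 + 1 + 0 + 3 + 1 + 2 + 1 + 2 + 0 + 1 + 2 + 1 + 1 + 2 + 3 + 0 + 1 = 39
distinct = 406 − 39 = 367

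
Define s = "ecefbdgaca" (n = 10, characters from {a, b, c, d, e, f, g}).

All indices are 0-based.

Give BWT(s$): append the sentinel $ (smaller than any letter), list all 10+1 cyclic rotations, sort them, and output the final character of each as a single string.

acgfaeb$ced

rank  rotation     last
    0  $ecefbdgaca  a
    1  a$ecefbdgac  c
    2  aca$ecefbdg  g
    3  bdgaca$ecef  f
    4  ca$ecefbdga  a
    5  cefbdgaca$e  e
    6  dgaca$ecefb  b
    7  ecefbdgaca$  $
    8  efbdgaca$ec  c
    9  fbdgaca$ece  e
   10  gaca$ecefbd  d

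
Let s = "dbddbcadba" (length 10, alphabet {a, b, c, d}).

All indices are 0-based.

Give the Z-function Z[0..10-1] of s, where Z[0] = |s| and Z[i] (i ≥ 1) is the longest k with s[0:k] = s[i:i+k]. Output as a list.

[10, 0, 1, 2, 0, 0, 0, 2, 0, 0]

Z[0]=10
i=1: fresh scan; Z[1]=0
i=2: fresh scan; Z[2]=1 grow→box=[2,3)
i=3: fresh scan; Z[3]=2 grow→box=[3,5)
i=4: min(r-i=1, Z[1]=0)=0; Z[4]=0
i=5: fresh scan; Z[5]=0
i=6: fresh scan; Z[6]=0
i=7: fresh scan; Z[7]=2 grow→box=[7,9)
i=8: min(r-i=1, Z[1]=0)=0; Z[8]=0
i=9: fresh scan; Z[9]=0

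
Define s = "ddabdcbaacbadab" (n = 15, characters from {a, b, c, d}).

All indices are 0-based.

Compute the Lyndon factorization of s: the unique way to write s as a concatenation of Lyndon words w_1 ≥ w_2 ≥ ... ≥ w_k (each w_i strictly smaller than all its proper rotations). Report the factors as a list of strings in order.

["d", "d", "abdcb", "aacbadab"]

emit factor 1: 'd' (i=0, period=1)
emit factor 2: 'd' (i=1, period=1)
emit factor 3: 'abdcb' (i=2, period=5)
emit factor 4: 'aacbadab' (i=7, period=8)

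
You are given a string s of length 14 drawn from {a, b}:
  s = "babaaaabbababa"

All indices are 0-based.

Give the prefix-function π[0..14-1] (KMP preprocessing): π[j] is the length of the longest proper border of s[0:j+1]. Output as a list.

[0, 0, 1, 2, 0, 0, 0, 1, 1, 2, 3, 4, 3, 4]

π[0] = 0
j=1 s[j]='a': π[1]=0 (border '')
j=2 s[j]='b': π[2]=1 (border 'b')
j=3 s[j]='a': π[3]=2 (border 'ba')
j=4 s[j]='a': k: 2→0; π[4]=0 (border '')
j=5 s[j]='a': π[5]=0 (border '')
j=6 s[j]='a': π[6]=0 (border '')
j=7 s[j]='b': π[7]=1 (border 'b')
j=8 s[j]='b': k: 1→0; π[8]=1 (border 'b')
j=9 s[j]='a': π[9]=2 (border 'ba')
j=10 s[j]='b': π[10]=3 (border 'bab')
j=11 s[j]='a': π[11]=4 (border 'baba')
j=12 s[j]='b': k: 4→2; π[12]=3 (border 'bab')
j=13 s[j]='a': π[13]=4 (border 'baba')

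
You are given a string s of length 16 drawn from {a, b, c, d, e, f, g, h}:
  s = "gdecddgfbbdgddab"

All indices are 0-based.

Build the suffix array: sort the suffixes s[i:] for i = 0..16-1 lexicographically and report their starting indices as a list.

sorted suffixes:
  #0 SA[0]=14  'ab'
  #1 SA[1]=15  'b'
  #2 SA[2]=8  'bbdgddab'
  #3 SA[3]=9  'bdgddab'
  #4 SA[4]=3  'cddgfbbdgddab'
  #5 SA[5]=13  'dab'
  #6 SA[6]=12  'ddab'
  #7 SA[7]=4  'ddgfbbdgddab'
  #8 SA[8]=1  'decddgfbbdgddab'
  #9 SA[9]=10  'dgddab'
  #10 SA[10]=5  'dgfbbdgddab'
  #11 SA[11]=2  'ecddgfbbdgddab'
  #12 SA[12]=7  'fbbdgddab'
  #13 SA[13]=11  'gddab'
  #14 SA[14]=0  'gdecddgfbbdgddab'
  #15 SA[15]=6  'gfbbdgddab'

[14, 15, 8, 9, 3, 13, 12, 4, 1, 10, 5, 2, 7, 11, 0, 6]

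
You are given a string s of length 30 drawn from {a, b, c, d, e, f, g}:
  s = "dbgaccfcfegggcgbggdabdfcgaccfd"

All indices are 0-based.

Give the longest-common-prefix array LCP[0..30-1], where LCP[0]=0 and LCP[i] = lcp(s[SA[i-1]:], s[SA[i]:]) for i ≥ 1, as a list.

sorted suffixes:
  #0 SA[0]=19  'abdfcgaccfd'
  #1 SA[1]=3  'accfcfegggcgbggdabdfcgaccfd'
  #2 SA[2]=25  'accfd'
  #3 SA[3]=20  'bdfcgaccfd'
  #4 SA[4]=1  'bgaccfcfegggcgbggdabdfcgaccfd'
  #5 SA[5]=15  'bggdabdfcgaccfd'
  #6 SA[6]=4  'ccfcfegggcgbggdabdfcgaccfd'
  #7 SA[7]=26  'ccfd'
  #8 SA[8]=5  'cfcfegggcgbggdabdfcgaccfd'
  #9 SA[9]=27  'cfd'
  #10 SA[10]=7  'cfegggcgbggdabdfcgaccfd'
  #11 SA[11]=23  'cgaccfd'
  #12 SA[12]=13  'cgbggdabdfcgaccfd'
  #13 SA[13]=29  'd'
  #14 SA[14]=18  'dabdfcgaccfd'
  #15 SA[15]=0  'dbgaccfcfegggcgbggdabdfcgaccfd'
  #16 SA[16]=21  'dfcgaccfd'
  #17 SA[17]=9  'egggcgbggdabdfcgaccfd'
  #18 SA[18]=6  'fcfegggcgbggdabdfcgaccfd'
  #19 SA[19]=22  'fcgaccfd'
  #20 SA[20]=28  'fd'
  #21 SA[21]=8  'fegggcgbggdabdfcgaccfd'
  #22 SA[22]=2  'gaccfcfegggcgbggdabdfcgaccfd'
  #23 SA[23]=24  'gaccfd'
  #24 SA[24]=14  'gbggdabdfcgaccfd'
  #25 SA[25]=12  'gcgbggdabdfcgaccfd'
  #26 SA[26]=17  'gdabdfcgaccfd'
  #27 SA[27]=11  'ggcgbggdabdfcgaccfd'
  #28 SA[28]=16  'ggdabdfcgaccfd'
  #29 SA[29]=10  'gggcgbggdabdfcgaccfd'

SA = [19, 3, 25, 20, 1, 15, 4, 26, 5, 27, 7, 23, 13, 29, 18, 0, 21, 9, 6, 22, 28, 8, 2, 24, 14, 12, 17, 11, 16, 10]
[i] adj suffixes → lcp
  [1] 19/3 → 1 ('a')
  [2] 3/25 → 4 ('accf')
  [3] 25/20 → 0 ('')
  [4] 20/1 → 1 ('b')
  [5] 1/15 → 2 ('bg')
  [6] 15/4 → 0 ('')
  [7] 4/26 → 3 ('ccf')
  [8] 26/5 → 1 ('c')
  [9] 5/27 → 2 ('cf')
  [10] 27/7 → 2 ('cf')
  [11] 7/23 → 1 ('c')
  [12] 23/13 → 2 ('cg')
  [13] 13/29 → 0 ('')
  [14] 29/18 → 1 ('d')
  [15] 18/0 → 1 ('d')
  [16] 0/21 → 1 ('d')
  [17] 21/9 → 0 ('')
  [18] 9/6 → 0 ('')
  [19] 6/22 → 2 ('fc')
  [20] 22/28 → 1 ('f')
  [21] 28/8 → 1 ('f')
  [22] 8/2 → 0 ('')
  [23] 2/24 → 5 ('gaccf')
  [24] 24/14 → 1 ('g')
  [25] 14/12 → 1 ('g')
  [26] 12/17 → 1 ('g')
  [27] 17/11 → 1 ('g')
  [28] 11/16 → 2 ('gg')
  [29] 16/10 → 2 ('gg')

[0, 1, 4, 0, 1, 2, 0, 3, 1, 2, 2, 1, 2, 0, 1, 1, 1, 0, 0, 2, 1, 1, 0, 5, 1, 1, 1, 1, 2, 2]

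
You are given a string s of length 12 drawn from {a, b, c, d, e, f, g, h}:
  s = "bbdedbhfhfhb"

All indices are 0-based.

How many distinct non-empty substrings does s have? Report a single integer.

68

sorted suffixes:
  #0 SA[0]=11  'b'
  #1 SA[1]=0  'bbdedbhfhfhb'
  #2 SA[2]=1  'bdedbhfhfhb'
  #3 SA[3]=5  'bhfhfhb'
  #4 SA[4]=4  'dbhfhfhb'
  #5 SA[5]=2  'dedbhfhfhb'
  #6 SA[6]=3  'edbhfhfhb'
  #7 SA[7]=9  'fhb'
  #8 SA[8]=7  'fhfhb'
  #9 SA[9]=10  'hb'
  #10 SA[10]=8  'hfhb'
  #11 SA[11]=6  'hfhfhb'

SA = [11, 0, 1, 5, 4, 2, 3, 9, 7, 10, 8, 6]
i: (SA[i-1],SA[i]) lcp shared
  1: (11,0) 1 'b'
  2: (0,1) 1 'b'
  3: (1,5) 1 'b'
  4: (5,4) 0 ''
  5: (4,2) 1 'd'
  6: (2,3) 0 ''
  7: (3,9) 0 ''
  8: (9,7) 2 'fh'
  9: (7,10) 0 ''
  10: (10,8) 1 'h'
  11: (8,6) 3 'hfh'

n(n+1)/2 = 12·13/2 = 78
Σ LCP = 0 + 1 + 1 + 1 + 0 + 1 + 0 + 0 + 2 + 0 + 1 + 3 = 10
distinct = 78 − 10 = 68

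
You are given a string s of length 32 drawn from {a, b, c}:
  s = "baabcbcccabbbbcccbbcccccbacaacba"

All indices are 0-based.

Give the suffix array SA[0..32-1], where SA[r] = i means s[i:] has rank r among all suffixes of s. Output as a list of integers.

rank | idx | suffix
   0 |  31 | a
   1 |   1 | aabcbcccabbbbcccbbcccccbacaacba
   2 |  27 | aacba
   3 |   9 | abbbbcccbbcccccbacaacba
   4 |   2 | abcbcccabbbbcccbbcccccbacaacba
   5 |  25 | acaacba
   6 |  28 | acba
   7 |  30 | ba
   8 |   0 | baabcbcccabbbbcccbbcccccbacaacba
   9 |  24 | bacaacba
  10 |  10 | bbbbcccbbcccccbacaacba
  11 |  11 | bbbcccbbcccccbacaacba
  12 |  12 | bbcccbbcccccbacaacba
  13 |  17 | bbcccccbacaacba
  14 |   3 | bcbcccabbbbcccbbcccccbacaacba
  15 |   5 | bcccabbbbcccbbcccccbacaacba
  16 |  13 | bcccbbcccccbacaacba
  17 |  18 | bcccccbacaacba
  18 |  26 | caacba
  19 |   8 | cabbbbcccbbcccccbacaacba
  20 |  29 | cba
  21 |  23 | cbacaacba
  22 |  16 | cbbcccccbacaacba
  23 |   4 | cbcccabbbbcccbbcccccbacaacba
  24 |   7 | ccabbbbcccbbcccccbacaacba
  25 |  22 | ccbacaacba
  26 |  15 | ccbbcccccbacaacba
  27 |   6 | cccabbbbcccbbcccccbacaacba
  28 |  21 | cccbacaacba
  29 |  14 | cccbbcccccbacaacba
  30 |  20 | ccccbacaacba
  31 |  19 | cccccbacaacba

[31, 1, 27, 9, 2, 25, 28, 30, 0, 24, 10, 11, 12, 17, 3, 5, 13, 18, 26, 8, 29, 23, 16, 4, 7, 22, 15, 6, 21, 14, 20, 19]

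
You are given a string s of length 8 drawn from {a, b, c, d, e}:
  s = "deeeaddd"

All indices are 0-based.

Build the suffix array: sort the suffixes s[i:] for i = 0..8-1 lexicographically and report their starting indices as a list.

[4, 7, 6, 5, 0, 3, 2, 1]

sorted suffixes:
  #0 SA[0]=4  'addd'
  #1 SA[1]=7  'd'
  #2 SA[2]=6  'dd'
  #3 SA[3]=5  'ddd'
  #4 SA[4]=0  'deeeaddd'
  #5 SA[5]=3  'eaddd'
  #6 SA[6]=2  'eeaddd'
  #7 SA[7]=1  'eeeaddd'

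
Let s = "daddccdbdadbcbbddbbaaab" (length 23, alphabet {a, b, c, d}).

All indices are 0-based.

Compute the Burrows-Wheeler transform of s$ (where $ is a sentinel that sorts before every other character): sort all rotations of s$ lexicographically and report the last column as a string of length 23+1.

bbaaddabdcddbbdcb$dacdba

rank  rotation                  last
    0  $daddccdbdadbcbbddbbaaab  b
    1  aaab$daddccdbdadbcbbddbb  b
    2  aab$daddccdbdadbcbbddbba  a
    3  ab$daddccdbdadbcbbddbbaa  a
    4  adbcbbddbbaaab$daddccdbd  d
    5  addccdbdadbcbbddbbaaab$d  d
    6  b$daddccdbdadbcbbddbbaaa  a
    7  baaab$daddccdbdadbcbbddb  b
    8  bbaaab$daddccdbdadbcbbdd  d
    9  bbddbbaaab$daddccdbdadbc  c
   10  bcbbddbbaaab$daddccdbdad  d
   11  bdadbcbbddbbaaab$daddccd  d
   12  bddbbaaab$daddccdbdadbcb  b
   13  cbbddbbaaab$daddccdbdadb  b
   14  ccdbdadbcbbddbbaaab$dadd  d
   15  cdbdadbcbbddbbaaab$daddc  c
   16  dadbcbbddbbaaab$daddccdb  b
   17  daddccdbdadbcbbddbbaaab$  $
   18  dbbaaab$daddccdbdadbcbbd  d
   19  dbcbbddbbaaab$daddccdbda  a
   20  dbdadbcbbddbbaaab$daddcc  c
   21  dccdbdadbcbbddbbaaab$dad  d
   22  ddbbaaab$daddccdbdadbcbb  b
   23  ddccdbdadbcbbddbbaaab$da  a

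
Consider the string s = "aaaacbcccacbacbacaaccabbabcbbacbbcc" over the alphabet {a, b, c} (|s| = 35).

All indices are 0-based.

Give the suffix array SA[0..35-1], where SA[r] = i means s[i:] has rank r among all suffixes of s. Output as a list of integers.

[0, 1, 2, 17, 21, 24, 15, 12, 9, 29, 3, 18, 23, 14, 11, 28, 22, 27, 31, 25, 32, 5, 34, 16, 20, 8, 13, 10, 26, 30, 4, 33, 19, 7, 6]

rank | idx | suffix
   0 |   0 | aaaacbcccacbacbacaaccabbabcbbacbbcc
   1 |   1 | aaacbcccacbacbacaaccabbabcbbacbbcc
   2 |   2 | aacbcccacbacbacaaccabbabcbbacbbcc
   3 |  17 | aaccabbabcbbacbbcc
   4 |  21 | abbabcbbacbbcc
   5 |  24 | abcbbacbbcc
   6 |  15 | acaaccabbabcbbacbbcc
   7 |  12 | acbacaaccabbabcbbacbbcc
   8 |   9 | acbacbacaaccabbabcbbacbbcc
   9 |  29 | acbbcc
  10 |   3 | acbcccacbacbacaaccabbabcbbacbbcc
  11 |  18 | accabbabcbbacbbcc
  12 |  23 | babcbbacbbcc
  13 |  14 | bacaaccabbabcbbacbbcc
  14 |  11 | bacbacaaccabbabcbbacbbcc
  15 |  28 | bacbbcc
  16 |  22 | bbabcbbacbbcc
  17 |  27 | bbacbbcc
  18 |  31 | bbcc
  19 |  25 | bcbbacbbcc
  20 |  32 | bcc
  21 |   5 | bcccacbacbacaaccabbabcbbacbbcc
  22 |  34 | c
  23 |  16 | caaccabbabcbbacbbcc
  24 |  20 | cabbabcbbacbbcc
  25 |   8 | cacbacbacaaccabbabcbbacbbcc
  26 |  13 | cbacaaccabbabcbbacbbcc
  27 |  10 | cbacbacaaccabbabcbbacbbcc
  28 |  26 | cbbacbbcc
  29 |  30 | cbbcc
  30 |   4 | cbcccacbacbacaaccabbabcbbacbbcc
  31 |  33 | cc
  32 |  19 | ccabbabcbbacbbcc
  33 |   7 | ccacbacbacaaccabbabcbbacbbcc
  34 |   6 | cccacbacbacaaccabbabcbbacbbcc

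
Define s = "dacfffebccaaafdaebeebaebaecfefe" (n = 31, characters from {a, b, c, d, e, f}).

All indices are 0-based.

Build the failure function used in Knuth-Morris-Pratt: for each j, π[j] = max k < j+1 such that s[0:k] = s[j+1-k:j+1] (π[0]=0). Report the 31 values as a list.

π[0] = 0
j=1 s[j]='a': π[1]=0 (border '')
j=2 s[j]='c': π[2]=0 (border '')
j=3 s[j]='f': π[3]=0 (border '')
j=4 s[j]='f': π[4]=0 (border '')
j=5 s[j]='f': π[5]=0 (border '')
j=6 s[j]='e': π[6]=0 (border '')
j=7 s[j]='b': π[7]=0 (border '')
j=8 s[j]='c': π[8]=0 (border '')
j=9 s[j]='c': π[9]=0 (border '')
j=10 s[j]='a': π[10]=0 (border '')
j=11 s[j]='a': π[11]=0 (border '')
j=12 s[j]='a': π[12]=0 (border '')
j=13 s[j]='f': π[13]=0 (border '')
j=14 s[j]='d': π[14]=1 (border 'd')
j=15 s[j]='a': π[15]=2 (border 'da')
j=16 s[j]='e': k: 2→0; π[16]=0 (border '')
j=17 s[j]='b': π[17]=0 (border '')
j=18 s[j]='e': π[18]=0 (border '')
j=19 s[j]='e': π[19]=0 (border '')
j=20 s[j]='b': π[20]=0 (border '')
j=21 s[j]='a': π[21]=0 (border '')
j=22 s[j]='e': π[22]=0 (border '')
j=23 s[j]='b': π[23]=0 (border '')
j=24 s[j]='a': π[24]=0 (border '')
j=25 s[j]='e': π[25]=0 (border '')
j=26 s[j]='c': π[26]=0 (border '')
j=27 s[j]='f': π[27]=0 (border '')
j=28 s[j]='e': π[28]=0 (border '')
j=29 s[j]='f': π[29]=0 (border '')
j=30 s[j]='e': π[30]=0 (border '')

[0, 0, 0, 0, 0, 0, 0, 0, 0, 0, 0, 0, 0, 0, 1, 2, 0, 0, 0, 0, 0, 0, 0, 0, 0, 0, 0, 0, 0, 0, 0]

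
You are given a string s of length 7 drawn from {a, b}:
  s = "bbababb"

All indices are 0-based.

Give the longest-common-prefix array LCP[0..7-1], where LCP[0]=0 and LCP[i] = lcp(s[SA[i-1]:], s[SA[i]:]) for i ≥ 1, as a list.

rank→(start, suffix):
  0 → (2, 'ababb')
  1 → (4, 'abb')
  2 → (6, 'b')
  3 → (1, 'bababb')
  4 → (3, 'babb')
  5 → (5, 'bb')
  6 → (0, 'bbababb')

SA = [2, 4, 6, 1, 3, 5, 0]
i: (SA[i-1],SA[i]) lcp shared
  1: (2,4) 2 'ab'
  2: (4,6) 0 ''
  3: (6,1) 1 'b'
  4: (1,3) 3 'bab'
  5: (3,5) 1 'b'
  6: (5,0) 2 'bb'

[0, 2, 0, 1, 3, 1, 2]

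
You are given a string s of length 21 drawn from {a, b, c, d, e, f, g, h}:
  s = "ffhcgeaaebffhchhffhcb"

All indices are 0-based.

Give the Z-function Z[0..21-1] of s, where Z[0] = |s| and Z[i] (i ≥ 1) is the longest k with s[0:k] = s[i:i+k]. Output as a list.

Z[0]=21
i=1: outside box; Z[1]=1 extend→box=[1,2)
i=2: outside box; Z[2]=0
i=3: outside box; Z[3]=0
i=4: outside box; Z[4]=0
i=5: outside box; Z[5]=0
i=6: outside box; Z[6]=0
i=7: outside box; Z[7]=0
i=8: outside box; Z[8]=0
i=9: outside box; Z[9]=0
i=10: outside box; Z[10]=4 extend→box=[10,14)
i=11: min(r-i=3, Z[1]=1)=1; Z[11]=1
i=12: min(r-i=2, Z[2]=0)=0; Z[12]=0
i=13: min(r-i=1, Z[3]=0)=0; Z[13]=0
i=14: outside box; Z[14]=0
i=15: outside box; Z[15]=0
i=16: outside box; Z[16]=4 extend→box=[16,20)
i=17: min(r-i=3, Z[1]=1)=1; Z[17]=1
i=18: min(r-i=2, Z[2]=0)=0; Z[18]=0
i=19: min(r-i=1, Z[3]=0)=0; Z[19]=0
i=20: outside box; Z[20]=0

[21, 1, 0, 0, 0, 0, 0, 0, 0, 0, 4, 1, 0, 0, 0, 0, 4, 1, 0, 0, 0]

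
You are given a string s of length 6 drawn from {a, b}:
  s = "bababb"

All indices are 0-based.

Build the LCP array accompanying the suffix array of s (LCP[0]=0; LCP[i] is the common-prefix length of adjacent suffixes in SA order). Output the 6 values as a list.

rank→(start, suffix):
  0 → (1, 'ababb')
  1 → (3, 'abb')
  2 → (5, 'b')
  3 → (0, 'bababb')
  4 → (2, 'babb')
  5 → (4, 'bb')

SA = [1, 3, 5, 0, 2, 4]
rank  pair      lcp
   1  s[1:],s[3:]  2  'ab'
   2  s[3:],s[5:]  0  ''
   3  s[5:],s[0:]  1  'b'
   4  s[0:],s[2:]  3  'bab'
   5  s[2:],s[4:]  1  'b'

[0, 2, 0, 1, 3, 1]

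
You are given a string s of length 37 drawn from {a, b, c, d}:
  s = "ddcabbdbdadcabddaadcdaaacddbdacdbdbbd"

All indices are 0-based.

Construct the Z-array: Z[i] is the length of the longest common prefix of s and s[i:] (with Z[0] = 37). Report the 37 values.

Z[0]=37
i=1: i≥r, start 0; Z[1]=1 scan→box=[1,2)
i=2: i≥r, start 0; Z[2]=0
i=3: i≥r, start 0; Z[3]=0
i=4: i≥r, start 0; Z[4]=0
i=5: i≥r, start 0; Z[5]=0
i=6: i≥r, start 0; Z[6]=1 scan→box=[6,7)
i=7: i≥r, start 0; Z[7]=0
i=8: i≥r, start 0; Z[8]=1 scan→box=[8,9)
i=9: i≥r, start 0; Z[9]=0
i=10: i≥r, start 0; Z[10]=1 scan→box=[10,11)
i=11: i≥r, start 0; Z[11]=0
i=12: i≥r, start 0; Z[12]=0
i=13: i≥r, start 0; Z[13]=0
i=14: i≥r, start 0; Z[14]=2 scan→box=[14,16)
i=15: min(r-i=1, Z[1]=1)=1; Z[15]=1
i=16: i≥r, start 0; Z[16]=0
i=17: i≥r, start 0; Z[17]=0
i=18: i≥r, start 0; Z[18]=1 scan→box=[18,19)
i=19: i≥r, start 0; Z[19]=0
i=20: i≥r, start 0; Z[20]=1 scan→box=[20,21)
i=21: i≥r, start 0; Z[21]=0
i=22: i≥r, start 0; Z[22]=0
i=23: i≥r, start 0; Z[23]=0
i=24: i≥r, start 0; Z[24]=0
i=25: i≥r, start 0; Z[25]=2 scan→box=[25,27)
i=26: min(r-i=1, Z[1]=1)=1; Z[26]=1
i=27: i≥r, start 0; Z[27]=0
i=28: i≥r, start 0; Z[28]=1 scan→box=[28,29)
i=29: i≥r, start 0; Z[29]=0
i=30: i≥r, start 0; Z[30]=0
i=31: i≥r, start 0; Z[31]=1 scan→box=[31,32)
i=32: i≥r, start 0; Z[32]=0
i=33: i≥r, start 0; Z[33]=1 scan→box=[33,34)
i=34: i≥r, start 0; Z[34]=0
i=35: i≥r, start 0; Z[35]=0
i=36: i≥r, start 0; Z[36]=1 scan→box=[36,37)

[37, 1, 0, 0, 0, 0, 1, 0, 1, 0, 1, 0, 0, 0, 2, 1, 0, 0, 1, 0, 1, 0, 0, 0, 0, 2, 1, 0, 1, 0, 0, 1, 0, 1, 0, 0, 1]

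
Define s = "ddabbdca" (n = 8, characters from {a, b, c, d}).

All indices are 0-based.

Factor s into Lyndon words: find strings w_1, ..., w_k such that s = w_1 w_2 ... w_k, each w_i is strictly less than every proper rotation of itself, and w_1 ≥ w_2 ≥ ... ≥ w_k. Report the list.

emit factor 1: 'd' (i=0, period=1)
emit factor 2: 'd' (i=1, period=1)
emit factor 3: 'abbdc' (i=2, period=5)
emit factor 4: 'a' (i=7, period=1)

["d", "d", "abbdc", "a"]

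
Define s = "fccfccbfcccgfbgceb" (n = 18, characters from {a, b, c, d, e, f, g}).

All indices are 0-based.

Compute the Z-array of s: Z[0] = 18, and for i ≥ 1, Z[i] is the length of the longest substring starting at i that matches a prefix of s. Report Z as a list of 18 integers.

Z[0]=18
i=1: i≥r, start 0; Z[1]=0
i=2: i≥r, start 0; Z[2]=0
i=3: i≥r, start 0; Z[3]=3 scan→box=[3,6)
i=4: min(r-i=2, Z[1]=0)=0; Z[4]=0
i=5: min(r-i=1, Z[2]=0)=0; Z[5]=0
i=6: i≥r, start 0; Z[6]=0
i=7: i≥r, start 0; Z[7]=3 scan→box=[7,10)
i=8: min(r-i=2, Z[1]=0)=0; Z[8]=0
i=9: min(r-i=1, Z[2]=0)=0; Z[9]=0
i=10: i≥r, start 0; Z[10]=0
i=11: i≥r, start 0; Z[11]=0
i=12: i≥r, start 0; Z[12]=1 scan→box=[12,13)
i=13: i≥r, start 0; Z[13]=0
i=14: i≥r, start 0; Z[14]=0
i=15: i≥r, start 0; Z[15]=0
i=16: i≥r, start 0; Z[16]=0
i=17: i≥r, start 0; Z[17]=0

[18, 0, 0, 3, 0, 0, 0, 3, 0, 0, 0, 0, 1, 0, 0, 0, 0, 0]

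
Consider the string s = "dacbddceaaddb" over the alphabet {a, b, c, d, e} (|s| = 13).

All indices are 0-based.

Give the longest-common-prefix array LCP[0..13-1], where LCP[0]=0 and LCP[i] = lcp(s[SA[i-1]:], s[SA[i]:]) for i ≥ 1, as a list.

rank→(start, suffix):
  0 → (8, 'aaddb')
  1 → (1, 'acbddceaaddb')
  2 → (9, 'addb')
  3 → (12, 'b')
  4 → (3, 'bddceaaddb')
  5 → (2, 'cbddceaaddb')
  6 → (6, 'ceaaddb')
  7 → (0, 'dacbddceaaddb')
  8 → (11, 'db')
  9 → (5, 'dceaaddb')
  10 → (10, 'ddb')
  11 → (4, 'ddceaaddb')
  12 → (7, 'eaaddb')

SA = [8, 1, 9, 12, 3, 2, 6, 0, 11, 5, 10, 4, 7]
rank  pair      lcp
   1  s[8:],s[1:]  1  'a'
   2  s[1:],s[9:]  1  'a'
   3  s[9:],s[12:]  0  ''
   4  s[12:],s[3:]  1  'b'
   5  s[3:],s[2:]  0  ''
   6  s[2:],s[6:]  1  'c'
   7  s[6:],s[0:]  0  ''
   8  s[0:],s[11:]  1  'd'
   9  s[11:],s[5:]  1  'd'
  10  s[5:],s[10:]  1  'd'
  11  s[10:],s[4:]  2  'dd'
  12  s[4:],s[7:]  0  ''

[0, 1, 1, 0, 1, 0, 1, 0, 1, 1, 1, 2, 0]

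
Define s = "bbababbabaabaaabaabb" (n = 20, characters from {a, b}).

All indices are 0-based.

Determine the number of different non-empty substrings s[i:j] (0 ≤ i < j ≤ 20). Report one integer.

rank→(start, suffix):
  0 → (12, 'aaabaabb')
  1 → (9, 'aabaaabaabb')
  2 → (13, 'aabaabb')
  3 → (16, 'aabb')
  4 → (10, 'abaaabaabb')
  5 → (7, 'abaabaaabaabb')
  6 → (14, 'abaabb')
  7 → (2, 'ababbabaabaaabaabb')
  8 → (17, 'abb')
  9 → (4, 'abbabaabaaabaabb')
  10 → (19, 'b')
  11 → (11, 'baaabaabb')
  12 → (8, 'baabaaabaabb')
  13 → (15, 'baabb')
  14 → (6, 'babaabaaabaabb')
  15 → (1, 'bababbabaabaaabaabb')
  16 → (3, 'babbabaabaaabaabb')
  17 → (18, 'bb')
  18 → (5, 'bbabaabaaabaabb')
  19 → (0, 'bbababbabaabaaabaabb')

SA = [12, 9, 13, 16, 10, 7, 14, 2, 17, 4, 19, 11, 8, 15, 6, 1, 3, 18, 5, 0]
rank  pair      lcp
   1  s[12:],s[9:]  2  'aa'
   2  s[9:],s[13:]  5  'aabaa'
   3  s[13:],s[16:]  3  'aab'
   4  s[16:],s[10:]  1  'a'
   5  s[10:],s[7:]  4  'abaa'
   6  s[7:],s[14:]  5  'abaab'
   7  s[14:],s[2:]  3  'aba'
   8  s[2:],s[17:]  2  'ab'
   9  s[17:],s[4:]  3  'abb'
  10  s[4:],s[19:]  0  ''
  11  s[19:],s[11:]  1  'b'
  12  s[11:],s[8:]  3  'baa'
  13  s[8:],s[15:]  4  'baab'
  14  s[15:],s[6:]  2  'ba'
  15  s[6:],s[1:]  4  'baba'
  16  s[1:],s[3:]  3  'bab'
  17  s[3:],s[18:]  1  'b'
  18  s[18:],s[5:]  2  'bb'
  19  s[5:],s[0:]  5  'bbaba'

n(n+1)/2 = 20·21/2 = 210
Σ LCP = 0 + 2 + 5 + 3 + 1 + 4 + 5 + 3 + 2 + 3 + 0 + 1 + 3 + 4 + 2 + 4 + 3 + 1 + 2 + 5 = 53
distinct = 210 − 53 = 157

157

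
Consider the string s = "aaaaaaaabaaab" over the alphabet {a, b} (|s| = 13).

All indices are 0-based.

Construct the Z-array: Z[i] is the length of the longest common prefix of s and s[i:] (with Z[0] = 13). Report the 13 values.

[13, 7, 6, 5, 4, 3, 2, 1, 0, 3, 2, 1, 0]

Z[0]=13
i=1: fresh scan; Z[1]=7 grow→box=[1,8)
i=2: min(r-i=6, Z[1]=7)=6; Z[2]=6
i=3: min(r-i=5, Z[2]=6)=5; Z[3]=5
i=4: min(r-i=4, Z[3]=5)=4; Z[4]=4
i=5: min(r-i=3, Z[4]=4)=3; Z[5]=3
i=6: min(r-i=2, Z[5]=3)=2; Z[6]=2
i=7: min(r-i=1, Z[6]=2)=1; Z[7]=1
i=8: fresh scan; Z[8]=0
i=9: fresh scan; Z[9]=3 grow→box=[9,12)
i=10: min(r-i=2, Z[1]=7)=2; Z[10]=2
i=11: min(r-i=1, Z[2]=6)=1; Z[11]=1
i=12: fresh scan; Z[12]=0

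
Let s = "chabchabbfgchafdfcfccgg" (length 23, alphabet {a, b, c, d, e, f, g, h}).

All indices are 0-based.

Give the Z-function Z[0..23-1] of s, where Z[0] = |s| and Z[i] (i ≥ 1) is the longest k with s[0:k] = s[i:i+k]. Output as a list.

[23, 0, 0, 0, 4, 0, 0, 0, 0, 0, 0, 3, 0, 0, 0, 0, 0, 1, 0, 1, 1, 0, 0]

Z[0]=23
i=1: i≥r, start 0; Z[1]=0
i=2: i≥r, start 0; Z[2]=0
i=3: i≥r, start 0; Z[3]=0
i=4: i≥r, start 0; Z[4]=4 scan→box=[4,8)
i=5: min(r-i=3, Z[1]=0)=0; Z[5]=0
i=6: min(r-i=2, Z[2]=0)=0; Z[6]=0
i=7: min(r-i=1, Z[3]=0)=0; Z[7]=0
i=8: i≥r, start 0; Z[8]=0
i=9: i≥r, start 0; Z[9]=0
i=10: i≥r, start 0; Z[10]=0
i=11: i≥r, start 0; Z[11]=3 scan→box=[11,14)
i=12: min(r-i=2, Z[1]=0)=0; Z[12]=0
i=13: min(r-i=1, Z[2]=0)=0; Z[13]=0
i=14: i≥r, start 0; Z[14]=0
i=15: i≥r, start 0; Z[15]=0
i=16: i≥r, start 0; Z[16]=0
i=17: i≥r, start 0; Z[17]=1 scan→box=[17,18)
i=18: i≥r, start 0; Z[18]=0
i=19: i≥r, start 0; Z[19]=1 scan→box=[19,20)
i=20: i≥r, start 0; Z[20]=1 scan→box=[20,21)
i=21: i≥r, start 0; Z[21]=0
i=22: i≥r, start 0; Z[22]=0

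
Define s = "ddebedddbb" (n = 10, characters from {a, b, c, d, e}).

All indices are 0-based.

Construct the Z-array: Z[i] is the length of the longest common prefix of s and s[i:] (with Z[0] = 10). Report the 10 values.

[10, 1, 0, 0, 0, 2, 2, 1, 0, 0]

Z[0]=10
i=1: i≥r, start 0; Z[1]=1 scan→box=[1,2)
i=2: i≥r, start 0; Z[2]=0
i=3: i≥r, start 0; Z[3]=0
i=4: i≥r, start 0; Z[4]=0
i=5: i≥r, start 0; Z[5]=2 scan→box=[5,7)
i=6: min(r-i=1, Z[1]=1)=1; Z[6]=2 scan→box=[6,8)
i=7: min(r-i=1, Z[1]=1)=1; Z[7]=1
i=8: i≥r, start 0; Z[8]=0
i=9: i≥r, start 0; Z[9]=0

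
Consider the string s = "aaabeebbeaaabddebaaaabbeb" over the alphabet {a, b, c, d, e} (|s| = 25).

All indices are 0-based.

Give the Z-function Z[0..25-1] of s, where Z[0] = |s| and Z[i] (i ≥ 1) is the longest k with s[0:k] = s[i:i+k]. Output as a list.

Z[0]=25
i=1: i≥r, start 0; Z[1]=2 grow→box=[1,3)
i=2: min(r-i=1, Z[1]=2)=1; Z[2]=1
i=3: i≥r, start 0; Z[3]=0
i=4: i≥r, start 0; Z[4]=0
i=5: i≥r, start 0; Z[5]=0
i=6: i≥r, start 0; Z[6]=0
i=7: i≥r, start 0; Z[7]=0
i=8: i≥r, start 0; Z[8]=0
i=9: i≥r, start 0; Z[9]=4 grow→box=[9,13)
i=10: min(r-i=3, Z[1]=2)=2; Z[10]=2
i=11: min(r-i=2, Z[2]=1)=1; Z[11]=1
i=12: min(r-i=1, Z[3]=0)=0; Z[12]=0
i=13: i≥r, start 0; Z[13]=0
i=14: i≥r, start 0; Z[14]=0
i=15: i≥r, start 0; Z[15]=0
i=16: i≥r, start 0; Z[16]=0
i=17: i≥r, start 0; Z[17]=3 grow→box=[17,20)
i=18: min(r-i=2, Z[1]=2)=2; Z[18]=4 grow→box=[18,22)
i=19: min(r-i=3, Z[1]=2)=2; Z[19]=2
i=20: min(r-i=2, Z[2]=1)=1; Z[20]=1
i=21: min(r-i=1, Z[3]=0)=0; Z[21]=0
i=22: i≥r, start 0; Z[22]=0
i=23: i≥r, start 0; Z[23]=0
i=24: i≥r, start 0; Z[24]=0

[25, 2, 1, 0, 0, 0, 0, 0, 0, 4, 2, 1, 0, 0, 0, 0, 0, 3, 4, 2, 1, 0, 0, 0, 0]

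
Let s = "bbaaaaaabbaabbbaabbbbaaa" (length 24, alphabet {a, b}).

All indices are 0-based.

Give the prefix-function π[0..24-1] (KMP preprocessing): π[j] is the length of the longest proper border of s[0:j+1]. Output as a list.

[0, 1, 0, 0, 0, 0, 0, 0, 1, 2, 3, 4, 1, 2, 2, 3, 4, 1, 2, 2, 2, 3, 4, 5]

π[0] = 0
j=1 s[j]='b': π[1]=1 (border 'b')
j=2 s[j]='a': k: 1→0; π[2]=0 (border '')
j=3 s[j]='a': π[3]=0 (border '')
j=4 s[j]='a': π[4]=0 (border '')
j=5 s[j]='a': π[5]=0 (border '')
j=6 s[j]='a': π[6]=0 (border '')
j=7 s[j]='a': π[7]=0 (border '')
j=8 s[j]='b': π[8]=1 (border 'b')
j=9 s[j]='b': π[9]=2 (border 'bb')
j=10 s[j]='a': π[10]=3 (border 'bba')
j=11 s[j]='a': π[11]=4 (border 'bbaa')
j=12 s[j]='b': k: 4→0; π[12]=1 (border 'b')
j=13 s[j]='b': π[13]=2 (border 'bb')
j=14 s[j]='b': k: 2→1; π[14]=2 (border 'bb')
j=15 s[j]='a': π[15]=3 (border 'bba')
j=16 s[j]='a': π[16]=4 (border 'bbaa')
j=17 s[j]='b': k: 4→0; π[17]=1 (border 'b')
j=18 s[j]='b': π[18]=2 (border 'bb')
j=19 s[j]='b': k: 2→1; π[19]=2 (border 'bb')
j=20 s[j]='b': k: 2→1; π[20]=2 (border 'bb')
j=21 s[j]='a': π[21]=3 (border 'bba')
j=22 s[j]='a': π[22]=4 (border 'bbaa')
j=23 s[j]='a': π[23]=5 (border 'bbaaa')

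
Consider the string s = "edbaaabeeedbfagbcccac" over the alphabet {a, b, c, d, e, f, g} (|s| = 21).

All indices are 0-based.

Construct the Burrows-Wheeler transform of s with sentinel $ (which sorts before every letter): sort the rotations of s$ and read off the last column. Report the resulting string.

cbaacfdgadaccbee$eebba

rank  rotation                last
    0  $edbaaabeeedbfagbcccac  c
    1  aaabeeedbfagbcccac$edb  b
    2  aabeeedbfagbcccac$edba  a
    3  abeeedbfagbcccac$edbaa  a
    4  ac$edbaaabeeedbfagbccc  c
    5  agbcccac$edbaaabeeedbf  f
    6  baaabeeedbfagbcccac$ed  d
    7  bcccac$edbaaabeeedbfag  g
    8  beeedbfagbcccac$edbaaa  a
    9  bfagbcccac$edbaaabeeed  d
   10  c$edbaaabeeedbfagbccca  a
   11  cac$edbaaabeeedbfagbcc  c
   12  ccac$edbaaabeeedbfagbc  c
   13  cccac$edbaaabeeedbfagb  b
   14  dbaaabeeedbfagbcccac$e  e
   15  dbfagbcccac$edbaaabeee  e
   16  edbaaabeeedbfagbcccac$  $
   17  edbfagbcccac$edbaaabee  e
   18  eedbfagbcccac$edbaaabe  e
   19  eeedbfagbcccac$edbaaab  b
   20  fagbcccac$edbaaabeeedb  b
   21  gbcccac$edbaaabeeedbfa  a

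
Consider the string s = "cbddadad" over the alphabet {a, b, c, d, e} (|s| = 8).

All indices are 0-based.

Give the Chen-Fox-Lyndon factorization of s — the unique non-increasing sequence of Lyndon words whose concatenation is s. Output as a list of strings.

["c", "bdd", "ad", "ad"]

emit factor 1: 'c' (i=0, period=1)
emit factor 2: 'bdd' (i=1, period=3)
emit factor 3: 'ad' (i=4, period=2)
emit factor 4: 'ad' (i=6, period=2)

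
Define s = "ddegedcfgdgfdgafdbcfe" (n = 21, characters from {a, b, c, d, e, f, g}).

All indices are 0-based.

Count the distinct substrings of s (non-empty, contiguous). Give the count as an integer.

214

rank | idx | suffix
   0 |  14 | afdbcfe
   1 |  17 | bcfe
   2 |  18 | cfe
   3 |   6 | cfgdgfdgafdbcfe
   4 |  16 | dbcfe
   5 |   5 | dcfgdgfdgafdbcfe
   6 |   0 | ddegedcfgdgfdgafdbcfe
   7 |   1 | degedcfgdgfdgafdbcfe
   8 |  12 | dgafdbcfe
   9 |   9 | dgfdgafdbcfe
  10 |  20 | e
  11 |   4 | edcfgdgfdgafdbcfe
  12 |   2 | egedcfgdgfdgafdbcfe
  13 |  15 | fdbcfe
  14 |  11 | fdgafdbcfe
  15 |  19 | fe
  16 |   7 | fgdgfdgafdbcfe
  17 |  13 | gafdbcfe
  18 |   8 | gdgfdgafdbcfe
  19 |   3 | gedcfgdgfdgafdbcfe
  20 |  10 | gfdgafdbcfe

SA = [14, 17, 18, 6, 16, 5, 0, 1, 12, 9, 20, 4, 2, 15, 11, 19, 7, 13, 8, 3, 10]
[i] adj suffixes → lcp
  [1] 14/17 → 0 ('')
  [2] 17/18 → 0 ('')
  [3] 18/6 → 2 ('cf')
  [4] 6/16 → 0 ('')
  [5] 16/5 → 1 ('d')
  [6] 5/0 → 1 ('d')
  [7] 0/1 → 1 ('d')
  [8] 1/12 → 1 ('d')
  [9] 12/9 → 2 ('dg')
  [10] 9/20 → 0 ('')
  [11] 20/4 → 1 ('e')
  [12] 4/2 → 1 ('e')
  [13] 2/15 → 0 ('')
  [14] 15/11 → 2 ('fd')
  [15] 11/19 → 1 ('f')
  [16] 19/7 → 1 ('f')
  [17] 7/13 → 0 ('')
  [18] 13/8 → 1 ('g')
  [19] 8/3 → 1 ('g')
  [20] 3/10 → 1 ('g')

n(n+1)/2 = 21·22/2 = 231
Σ LCP = 0 + 0 + 0 + 2 + 0 + 1 + 1 + 1 + 1 + 2 + 0 + 1 + 1 + 0 + 2 + 1 + 1 + 0 + 1 + 1 + 1 = 17
distinct = 231 − 17 = 214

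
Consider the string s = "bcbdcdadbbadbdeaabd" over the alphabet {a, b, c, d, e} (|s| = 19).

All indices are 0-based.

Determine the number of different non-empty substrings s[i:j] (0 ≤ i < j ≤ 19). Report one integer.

sorted suffixes:
  #0 SA[0]=15  'aabd'
  #1 SA[1]=16  'abd'
  #2 SA[2]=6  'adbbadbdeaabd'
  #3 SA[3]=10  'adbdeaabd'
  #4 SA[4]=9  'badbdeaabd'
  #5 SA[5]=8  'bbadbdeaabd'
  #6 SA[6]=0  'bcbdcdadbbadbdeaabd'
  #7 SA[7]=17  'bd'
  #8 SA[8]=2  'bdcdadbbadbdeaabd'
  #9 SA[9]=12  'bdeaabd'
  #10 SA[10]=1  'cbdcdadbbadbdeaabd'
  #11 SA[11]=4  'cdadbbadbdeaabd'
  #12 SA[12]=18  'd'
  #13 SA[13]=5  'dadbbadbdeaabd'
  #14 SA[14]=7  'dbbadbdeaabd'
  #15 SA[15]=11  'dbdeaabd'
  #16 SA[16]=3  'dcdadbbadbdeaabd'
  #17 SA[17]=13  'deaabd'
  #18 SA[18]=14  'eaabd'

SA = [15, 16, 6, 10, 9, 8, 0, 17, 2, 12, 1, 4, 18, 5, 7, 11, 3, 13, 14]
i: (SA[i-1],SA[i]) lcp shared
  1: (15,16) 1 'a'
  2: (16,6) 1 'a'
  3: (6,10) 3 'adb'
  4: (10,9) 0 ''
  5: (9,8) 1 'b'
  6: (8,0) 1 'b'
  7: (0,17) 1 'b'
  8: (17,2) 2 'bd'
  9: (2,12) 2 'bd'
  10: (12,1) 0 ''
  11: (1,4) 1 'c'
  12: (4,18) 0 ''
  13: (18,5) 1 'd'
  14: (5,7) 1 'd'
  15: (7,11) 2 'db'
  16: (11,3) 1 'd'
  17: (3,13) 1 'd'
  18: (13,14) 0 ''

n(n+1)/2 = 19·20/2 = 190
Σ LCP = 0 + 1 + 1 + 3 + 0 + 1 + 1 + 1 + 2 + 2 + 0 + 1 + 0 + 1 + 1 + 2 + 1 + 1 + 0 = 19
distinct = 190 − 19 = 171

171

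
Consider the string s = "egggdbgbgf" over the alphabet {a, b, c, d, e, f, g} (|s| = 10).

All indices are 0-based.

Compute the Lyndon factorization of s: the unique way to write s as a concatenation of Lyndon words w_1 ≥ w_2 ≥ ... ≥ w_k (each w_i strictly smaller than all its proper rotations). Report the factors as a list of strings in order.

emit factor 1: 'eggg' (i=0, period=4)
emit factor 2: 'd' (i=4, period=1)
emit factor 3: 'bgbgf' (i=5, period=5)

["eggg", "d", "bgbgf"]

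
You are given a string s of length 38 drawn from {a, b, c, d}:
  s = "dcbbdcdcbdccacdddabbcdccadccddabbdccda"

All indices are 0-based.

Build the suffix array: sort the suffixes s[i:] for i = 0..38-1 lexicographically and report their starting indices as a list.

sorted suffixes:
  #0 SA[0]=37  'a'
  #1 SA[1]=17  'abbcdccadccddabbdccda'
  #2 SA[2]=30  'abbdccda'
  #3 SA[3]=12  'acdddabbcdccadccddabbdccda'
  #4 SA[4]=24  'adccddabbdccda'
  #5 SA[5]=18  'bbcdccadccddabbdccda'
  #6 SA[6]=31  'bbdccda'
  #7 SA[7]=2  'bbdcdcbdccacdddabbcdccadccddabbdccda'
  #8 SA[8]=19  'bcdccadccddabbdccda'
  #9 SA[9]=8  'bdccacdddabbcdccadccddabbdccda'
  #10 SA[10]=32  'bdccda'
  #11 SA[11]=3  'bdcdcbdccacdddabbcdccadccddabbdccda'
  #12 SA[12]=11  'cacdddabbcdccadccddabbdccda'
  #13 SA[13]=23  'cadccddabbdccda'
  #14 SA[14]=1  'cbbdcdcbdccacdddabbcdccadccddabbdccda'
  #15 SA[15]=7  'cbdccacdddabbcdccadccddabbdccda'
  #16 SA[16]=10  'ccacdddabbcdccadccddabbdccda'
  #17 SA[17]=22  'ccadccddabbdccda'
  #18 SA[18]=34  'ccda'
  #19 SA[19]=26  'ccddabbdccda'
  #20 SA[20]=35  'cda'
  #21 SA[21]=5  'cdcbdccacdddabbcdccadccddabbdccda'
  #22 SA[22]=20  'cdccadccddabbdccda'
  #23 SA[23]=27  'cddabbdccda'
  #24 SA[24]=13  'cdddabbcdccadccddabbdccda'
  #25 SA[25]=36  'da'
  #26 SA[26]=16  'dabbcdccadccddabbdccda'
  #27 SA[27]=29  'dabbdccda'
  #28 SA[28]=0  'dcbbdcdcbdccacdddabbcdccadccddabbdccda'
  #29 SA[29]=6  'dcbdccacdddabbcdccadccddabbdccda'
  #30 SA[30]=9  'dccacdddabbcdccadccddabbdccda'
  #31 SA[31]=21  'dccadccddabbdccda'
  #32 SA[32]=33  'dccda'
  #33 SA[33]=25  'dccddabbdccda'
  #34 SA[34]=4  'dcdcbdccacdddabbcdccadccddabbdccda'
  #35 SA[35]=15  'ddabbcdccadccddabbdccda'
  #36 SA[36]=28  'ddabbdccda'
  #37 SA[37]=14  'dddabbcdccadccddabbdccda'

[37, 17, 30, 12, 24, 18, 31, 2, 19, 8, 32, 3, 11, 23, 1, 7, 10, 22, 34, 26, 35, 5, 20, 27, 13, 36, 16, 29, 0, 6, 9, 21, 33, 25, 4, 15, 28, 14]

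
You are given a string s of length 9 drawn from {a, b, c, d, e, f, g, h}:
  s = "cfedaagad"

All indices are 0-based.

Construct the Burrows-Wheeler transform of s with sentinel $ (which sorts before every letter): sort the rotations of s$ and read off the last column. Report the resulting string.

rank  rotation    last
    0  $cfedaagad  d
    1  aagad$cfed  d
    2  ad$cfedaag  g
    3  agad$cfeda  a
    4  cfedaagad$  $
    5  d$cfedaaga  a
    6  daagad$cfe  e
    7  edaagad$cf  f
    8  fedaagad$c  c
    9  gad$cfedaa  a

ddga$aefca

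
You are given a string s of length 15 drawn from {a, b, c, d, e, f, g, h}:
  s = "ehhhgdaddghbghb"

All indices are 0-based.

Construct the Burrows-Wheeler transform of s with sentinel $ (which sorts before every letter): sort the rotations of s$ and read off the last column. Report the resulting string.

rank  rotation          last
    0  $ehhhgdaddghbghb  b
    1  addghbghb$ehhhgd  d
    2  b$ehhhgdaddghbgh  h
    3  bghb$ehhhgdaddgh  h
    4  daddghbghb$ehhhg  g
    5  ddghbghb$ehhhgda  a
    6  dghbghb$ehhhgdad  d
    7  ehhhgdaddghbghb$  $
    8  gdaddghbghb$ehhh  h
    9  ghb$ehhhgdaddghb  b
   10  ghbghb$ehhhgdadd  d
   11  hb$ehhhgdaddghbg  g
   12  hbghb$ehhhgdaddg  g
   13  hgdaddghbghb$ehh  h
   14  hhgdaddghbghb$eh  h
   15  hhhgdaddghbghb$e  e

bdhhgad$hbdgghhe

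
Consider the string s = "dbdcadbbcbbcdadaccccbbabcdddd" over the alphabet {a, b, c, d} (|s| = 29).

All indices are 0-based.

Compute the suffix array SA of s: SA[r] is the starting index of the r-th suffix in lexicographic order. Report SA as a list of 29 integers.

sorted suffixes:
  #0 SA[0]=22  'abcdddd'
  #1 SA[1]=15  'accccbbabcdddd'
  #2 SA[2]=13  'adaccccbbabcdddd'
  #3 SA[3]=4  'adbbcbbcdadaccccbbabcdddd'
  #4 SA[4]=21  'babcdddd'
  #5 SA[5]=20  'bbabcdddd'
  #6 SA[6]=6  'bbcbbcdadaccccbbabcdddd'
  #7 SA[7]=9  'bbcdadaccccbbabcdddd'
  #8 SA[8]=7  'bcbbcdadaccccbbabcdddd'
  #9 SA[9]=10  'bcdadaccccbbabcdddd'
  #10 SA[10]=23  'bcdddd'
  #11 SA[11]=1  'bdcadbbcbbcdadaccccbbabcdddd'
  #12 SA[12]=3  'cadbbcbbcdadaccccbbabcdddd'
  #13 SA[13]=19  'cbbabcdddd'
  #14 SA[14]=8  'cbbcdadaccccbbabcdddd'
  #15 SA[15]=18  'ccbbabcdddd'
  #16 SA[16]=17  'cccbbabcdddd'
  #17 SA[17]=16  'ccccbbabcdddd'
  #18 SA[18]=11  'cdadaccccbbabcdddd'
  #19 SA[19]=24  'cdddd'
  #20 SA[20]=28  'd'
  #21 SA[21]=14  'daccccbbabcdddd'
  #22 SA[22]=12  'dadaccccbbabcdddd'
  #23 SA[23]=5  'dbbcbbcdadaccccbbabcdddd'
  #24 SA[24]=0  'dbdcadbbcbbcdadaccccbbabcdddd'
  #25 SA[25]=2  'dcadbbcbbcdadaccccbbabcdddd'
  #26 SA[26]=27  'dd'
  #27 SA[27]=26  'ddd'
  #28 SA[28]=25  'dddd'

[22, 15, 13, 4, 21, 20, 6, 9, 7, 10, 23, 1, 3, 19, 8, 18, 17, 16, 11, 24, 28, 14, 12, 5, 0, 2, 27, 26, 25]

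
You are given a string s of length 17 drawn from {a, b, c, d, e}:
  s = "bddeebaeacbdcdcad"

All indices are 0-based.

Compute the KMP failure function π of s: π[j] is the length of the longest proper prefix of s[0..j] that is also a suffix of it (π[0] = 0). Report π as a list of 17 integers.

π[0] = 0
j=1 s[j]='d': π[1]=0 (border '')
j=2 s[j]='d': π[2]=0 (border '')
j=3 s[j]='e': π[3]=0 (border '')
j=4 s[j]='e': π[4]=0 (border '')
j=5 s[j]='b': π[5]=1 (border 'b')
j=6 s[j]='a': k: 1→0; π[6]=0 (border '')
j=7 s[j]='e': π[7]=0 (border '')
j=8 s[j]='a': π[8]=0 (border '')
j=9 s[j]='c': π[9]=0 (border '')
j=10 s[j]='b': π[10]=1 (border 'b')
j=11 s[j]='d': π[11]=2 (border 'bd')
j=12 s[j]='c': k: 2→0; π[12]=0 (border '')
j=13 s[j]='d': π[13]=0 (border '')
j=14 s[j]='c': π[14]=0 (border '')
j=15 s[j]='a': π[15]=0 (border '')
j=16 s[j]='d': π[16]=0 (border '')

[0, 0, 0, 0, 0, 1, 0, 0, 0, 0, 1, 2, 0, 0, 0, 0, 0]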